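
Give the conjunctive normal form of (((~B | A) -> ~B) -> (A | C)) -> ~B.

(((~B | A) -> ~B) -> (A | C)) -> ~B
⇔ ~(((~B | A) -> ~B) -> (A | C)) | ~B   (eliminate ->)
⇔ ~(~((~B | A) -> ~B) | A | C) | ~B   (eliminate ->)
⇔ ~(~(~(~B | A) | ~B) | A | C) | ~B   (eliminate ->)
⇔ (~~(~(~B | A) | ~B) & ~A & ~C) | ~B   (De Morgan)
⇔ ((~(~B | A) | ~B) & ~A & ~C) | ~B   (double negation)
⇔ (((~~B & ~A) | ~B) & ~A & ~C) | ~B   (De Morgan)
⇔ (((B & ~A) | ~B) & ~A & ~C) | ~B   (double negation)
⇔ (B | ~B | ~B) & (~A | ~B | ~B) & (~A | ~B) & (~C | ~B)   (distribute | over &)
⇔ (~A | ~B) & (~C | ~B)   (simplify)

(~A | ~B) & (~C | ~B)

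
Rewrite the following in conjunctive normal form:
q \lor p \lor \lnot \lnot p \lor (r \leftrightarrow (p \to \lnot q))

q \lor p \lor r

q \lor p \lor \lnot \lnot p \lor (r \leftrightarrow (p \to \lnot q))
⇔ q \lor p \lor \lnot \lnot p \lor ((r \to (p \to \lnot q)) \land ((p \to \lnot q) \to r))   — eliminate \leftrightarrow
⇔ q \lor p \lor \lnot \lnot p \lor ((\lnot r \lor (p \to \lnot q)) \land ((p \to \lnot q) \to r))   — eliminate \to
⇔ q \lor p \lor \lnot \lnot p \lor ((\lnot r \lor \lnot p \lor \lnot q) \land ((p \to \lnot q) \to r))   — eliminate \to
⇔ q \lor p \lor \lnot \lnot p \lor ((\lnot r \lor \lnot p \lor \lnot q) \land (\lnot (p \to \lnot q) \lor r))   — eliminate \to
⇔ q \lor p \lor \lnot \lnot p \lor ((\lnot r \lor \lnot p \lor \lnot q) \land (\lnot (\lnot p \lor \lnot q) \lor r))   — eliminate \to
⇔ q \lor p \lor p \lor ((\lnot r \lor \lnot p \lor \lnot q) \land (\lnot (\lnot p \lor \lnot q) \lor r))   — double negation
⇔ q \lor p \lor p \lor ((\lnot r \lor \lnot p \lor \lnot q) \land ((\lnot \lnot p \land \lnot \lnot q) \lor r))   — De Morgan
⇔ q \lor p \lor p \lor ((\lnot r \lor \lnot p \lor \lnot q) \land ((p \land \lnot \lnot q) \lor r))   — double negation
⇔ q \lor p \lor p \lor ((\lnot r \lor \lnot p \lor \lnot q) \land ((p \land q) \lor r))   — double negation
⇔ (q \lor p \lor p \lor \lnot r \lor \lnot p \lor \lnot q) \land (q \lor p \lor p \lor p \lor r) \land (q \lor p \lor p \lor q \lor r)   — distribute \lor over \land
⇔ q \lor p \lor r   — simplify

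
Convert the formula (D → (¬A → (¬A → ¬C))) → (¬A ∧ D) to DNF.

(D → (¬A → (¬A → ¬C))) → (¬A ∧ D)
⇔ ¬(D → (¬A → (¬A → ¬C))) ∨ (¬A ∧ D)   [eliminate →]
⇔ ¬(¬D ∨ (¬A → (¬A → ¬C))) ∨ (¬A ∧ D)   [eliminate →]
⇔ ¬(¬D ∨ ¬¬A ∨ (¬A → ¬C)) ∨ (¬A ∧ D)   [eliminate →]
⇔ ¬(¬D ∨ ¬¬A ∨ ¬¬A ∨ ¬C) ∨ (¬A ∧ D)   [eliminate →]
⇔ (¬¬D ∧ ¬¬¬A ∧ ¬¬¬A ∧ ¬¬C) ∨ (¬A ∧ D)   [De Morgan]
⇔ (D ∧ ¬¬¬A ∧ ¬¬¬A ∧ ¬¬C) ∨ (¬A ∧ D)   [double negation]
⇔ (D ∧ ¬A ∧ ¬¬¬A ∧ ¬¬C) ∨ (¬A ∧ D)   [double negation]
⇔ (D ∧ ¬A ∧ ¬A ∧ ¬¬C) ∨ (¬A ∧ D)   [double negation]
⇔ (D ∧ ¬A ∧ ¬A ∧ C) ∨ (¬A ∧ D)   [double negation]
⇔ ¬A ∧ D   [simplify]

¬A ∧ D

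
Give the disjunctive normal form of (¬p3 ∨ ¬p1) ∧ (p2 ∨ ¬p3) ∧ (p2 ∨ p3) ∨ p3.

(¬p3 ∨ ¬p1) ∧ (p2 ∨ ¬p3) ∧ (p2 ∨ p3) ∨ p3
⇔ ¬p3 ∧ p2 ∧ p2 ∨ ¬p3 ∧ p2 ∧ p3 ∨ ¬p3 ∧ ¬p3 ∧ p2 ∨ ¬p3 ∧ ¬p3 ∧ p3 ∨ ¬p1 ∧ p2 ∧ p2 ∨ ¬p1 ∧ p2 ∧ p3 ∨ ¬p1 ∧ ¬p3 ∧ p2 ∨ ¬p1 ∧ ¬p3 ∧ p3 ∨ p3   (distribute ∧ over ∨)
⇔ ¬p3 ∧ p2 ∨ ¬p1 ∧ p2 ∨ p3   (simplify)

¬p3 ∧ p2 ∨ ¬p1 ∧ p2 ∨ p3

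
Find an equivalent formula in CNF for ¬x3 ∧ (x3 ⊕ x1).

¬x3 ∧ (x3 ⊕ x1)
⇔ ¬x3 ∧ (x3 ∨ x1) ∧ ¬(x3 ∧ x1)   — expand ⊕
⇔ ¬x3 ∧ (x3 ∨ x1) ∧ (¬x3 ∨ ¬x1)   — De Morgan
⇔ ¬x3 ∧ (x3 ∨ x1)   — simplify

¬x3 ∧ (x3 ∨ x1)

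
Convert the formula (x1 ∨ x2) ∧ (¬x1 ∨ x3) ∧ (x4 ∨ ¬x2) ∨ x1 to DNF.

(x1 ∨ x2) ∧ (¬x1 ∨ x3) ∧ (x4 ∨ ¬x2) ∨ x1
≡ x1 ∧ ¬x1 ∧ x4 ∨ x1 ∧ ¬x1 ∧ ¬x2 ∨ x1 ∧ x3 ∧ x4 ∨ x1 ∧ x3 ∧ ¬x2 ∨ x2 ∧ ¬x1 ∧ x4 ∨ x2 ∧ ¬x1 ∧ ¬x2 ∨ x2 ∧ x3 ∧ x4 ∨ x2 ∧ x3 ∧ ¬x2 ∨ x1   [distribute ∧ over ∨]
≡ x2 ∧ ¬x1 ∧ x4 ∨ x2 ∧ x3 ∧ x4 ∨ x1   [simplify]

x2 ∧ ¬x1 ∧ x4 ∨ x2 ∧ x3 ∧ x4 ∨ x1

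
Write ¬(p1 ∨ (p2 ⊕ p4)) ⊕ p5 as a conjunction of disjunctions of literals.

(¬p1 ∨ p5) ∧ (¬p2 ∨ p4 ∨ p5) ∧ (¬p4 ∨ p2 ∨ p5) ∧ (p1 ∨ p2 ∨ p4 ∨ ¬p5) ∧ (p1 ∨ ¬p2 ∨ ¬p4 ∨ ¬p5)

¬(p1 ∨ (p2 ⊕ p4)) ⊕ p5
= (¬(p1 ∨ (p2 ⊕ p4)) ∨ p5) ∧ ¬(¬(p1 ∨ (p2 ⊕ p4)) ∧ p5)   [expand ⊕]
= (¬(p1 ∨ ((p2 ∨ p4) ∧ ¬(p2 ∧ p4))) ∨ p5) ∧ ¬(¬(p1 ∨ (p2 ⊕ p4)) ∧ p5)   [expand ⊕]
= (¬(p1 ∨ ((p2 ∨ p4) ∧ ¬(p2 ∧ p4))) ∨ p5) ∧ ¬(¬(p1 ∨ ((p2 ∨ p4) ∧ ¬(p2 ∧ p4))) ∧ p5)   [expand ⊕]
= ((¬p1 ∧ ¬((p2 ∨ p4) ∧ ¬(p2 ∧ p4))) ∨ p5) ∧ ¬(¬(p1 ∨ ((p2 ∨ p4) ∧ ¬(p2 ∧ p4))) ∧ p5)   [De Morgan]
= ((¬p1 ∧ (¬(p2 ∨ p4) ∨ ¬¬(p2 ∧ p4))) ∨ p5) ∧ ¬(¬(p1 ∨ ((p2 ∨ p4) ∧ ¬(p2 ∧ p4))) ∧ p5)   [De Morgan]
= ((¬p1 ∧ ((¬p2 ∧ ¬p4) ∨ ¬¬(p2 ∧ p4))) ∨ p5) ∧ ¬(¬(p1 ∨ ((p2 ∨ p4) ∧ ¬(p2 ∧ p4))) ∧ p5)   [De Morgan]
= ((¬p1 ∧ ((¬p2 ∧ ¬p4) ∨ (p2 ∧ p4))) ∨ p5) ∧ ¬(¬(p1 ∨ ((p2 ∨ p4) ∧ ¬(p2 ∧ p4))) ∧ p5)   [double negation]
= ((¬p1 ∧ ((¬p2 ∧ ¬p4) ∨ (p2 ∧ p4))) ∨ p5) ∧ (¬¬(p1 ∨ ((p2 ∨ p4) ∧ ¬(p2 ∧ p4))) ∨ ¬p5)   [De Morgan]
= ((¬p1 ∧ ((¬p2 ∧ ¬p4) ∨ (p2 ∧ p4))) ∨ p5) ∧ (p1 ∨ ((p2 ∨ p4) ∧ ¬(p2 ∧ p4)) ∨ ¬p5)   [double negation]
= ((¬p1 ∧ ((¬p2 ∧ ¬p4) ∨ (p2 ∧ p4))) ∨ p5) ∧ (p1 ∨ ((p2 ∨ p4) ∧ (¬p2 ∨ ¬p4)) ∨ ¬p5)   [De Morgan]
= (¬p1 ∨ p5) ∧ (¬p2 ∨ p2 ∨ p5) ∧ (¬p2 ∨ p4 ∨ p5) ∧ (¬p4 ∨ p2 ∨ p5) ∧ (¬p4 ∨ p4 ∨ p5) ∧ (p1 ∨ p2 ∨ p4 ∨ ¬p5) ∧ (p1 ∨ ¬p2 ∨ ¬p4 ∨ ¬p5)   [distribute ∨ over ∧]
= (¬p1 ∨ p5) ∧ (¬p2 ∨ p4 ∨ p5) ∧ (¬p4 ∨ p2 ∨ p5) ∧ (p1 ∨ p2 ∨ p4 ∨ ¬p5) ∧ (p1 ∨ ¬p2 ∨ ¬p4 ∨ ¬p5)   [simplify]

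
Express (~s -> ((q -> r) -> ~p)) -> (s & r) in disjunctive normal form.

(~s & ~q & p) | (~s & r & p) | (s & r)

(~s -> ((q -> r) -> ~p)) -> (s & r)
≡ ~(~s -> ((q -> r) -> ~p)) | (s & r)   [eliminate ->]
≡ ~(~~s | ((q -> r) -> ~p)) | (s & r)   [eliminate ->]
≡ ~(~~s | ~(q -> r) | ~p) | (s & r)   [eliminate ->]
≡ ~(~~s | ~(~q | r) | ~p) | (s & r)   [eliminate ->]
≡ (~~~s & ~~(~q | r) & ~~p) | (s & r)   [De Morgan]
≡ (~s & ~~(~q | r) & ~~p) | (s & r)   [double negation]
≡ (~s & (~q | r) & ~~p) | (s & r)   [double negation]
≡ (~s & (~q | r) & p) | (s & r)   [double negation]
≡ (~s & ~q & p) | (~s & r & p) | (s & r)   [distribute & over |]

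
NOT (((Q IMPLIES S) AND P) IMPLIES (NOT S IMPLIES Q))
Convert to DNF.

NOT (((Q IMPLIES S) AND P) IMPLIES (NOT S IMPLIES Q))
= NOT (NOT ((Q IMPLIES S) AND P) OR (NOT S IMPLIES Q))   (eliminate IMPLIES)
= NOT (NOT ((NOT Q OR S) AND P) OR (NOT S IMPLIES Q))   (eliminate IMPLIES)
= NOT (NOT ((NOT Q OR S) AND P) OR NOT NOT S OR Q)   (eliminate IMPLIES)
= NOT NOT ((NOT Q OR S) AND P) AND NOT NOT NOT S AND NOT Q   (De Morgan)
= (NOT Q OR S) AND P AND NOT NOT NOT S AND NOT Q   (double negation)
= (NOT Q OR S) AND P AND NOT S AND NOT Q   (double negation)
= (NOT Q AND P AND NOT S AND NOT Q) OR (S AND P AND NOT S AND NOT Q)   (distribute AND over OR)
= NOT Q AND P AND NOT S   (simplify)

NOT Q AND P AND NOT S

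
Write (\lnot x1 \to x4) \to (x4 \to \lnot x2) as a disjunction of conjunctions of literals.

(\lnot x1 \to x4) \to (x4 \to \lnot x2)
= \lnot (\lnot x1 \to x4) \lor (x4 \to \lnot x2)   [eliminate \to]
= \lnot (\lnot \lnot x1 \lor x4) \lor (x4 \to \lnot x2)   [eliminate \to]
= \lnot (\lnot \lnot x1 \lor x4) \lor \lnot x4 \lor \lnot x2   [eliminate \to]
= (\lnot \lnot \lnot x1 \land \lnot x4) \lor \lnot x4 \lor \lnot x2   [De Morgan]
= (\lnot x1 \land \lnot x4) \lor \lnot x4 \lor \lnot x2   [double negation]
= \lnot x4 \lor \lnot x2   [simplify]

\lnot x4 \lor \lnot x2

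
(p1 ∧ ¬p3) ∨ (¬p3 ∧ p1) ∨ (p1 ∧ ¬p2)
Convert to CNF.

p1 ∧ (¬p3 ∨ ¬p2)

(p1 ∧ ¬p3) ∨ (¬p3 ∧ p1) ∨ (p1 ∧ ¬p2)
≡ (p1 ∨ ¬p3 ∨ p1) ∧ (p1 ∨ ¬p3 ∨ ¬p2) ∧ (p1 ∨ p1 ∨ p1) ∧ (p1 ∨ p1 ∨ ¬p2) ∧ (¬p3 ∨ ¬p3 ∨ p1) ∧ (¬p3 ∨ ¬p3 ∨ ¬p2) ∧ (¬p3 ∨ p1 ∨ p1) ∧ (¬p3 ∨ p1 ∨ ¬p2)
≡ p1 ∧ (¬p3 ∨ ¬p2)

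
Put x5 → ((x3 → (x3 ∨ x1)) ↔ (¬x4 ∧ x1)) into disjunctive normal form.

x5 → ((x3 → (x3 ∨ x1)) ↔ (¬x4 ∧ x1))
≡ ¬x5 ∨ ((x3 → (x3 ∨ x1)) ↔ (¬x4 ∧ x1))   (eliminate →)
≡ ¬x5 ∨ (((x3 → (x3 ∨ x1)) → (¬x4 ∧ x1)) ∧ ((¬x4 ∧ x1) → (x3 → (x3 ∨ x1))))   (eliminate ↔)
≡ ¬x5 ∨ ((¬(x3 → (x3 ∨ x1)) ∨ (¬x4 ∧ x1)) ∧ ((¬x4 ∧ x1) → (x3 → (x3 ∨ x1))))   (eliminate →)
≡ ¬x5 ∨ ((¬(¬x3 ∨ x3 ∨ x1) ∨ (¬x4 ∧ x1)) ∧ ((¬x4 ∧ x1) → (x3 → (x3 ∨ x1))))   (eliminate →)
≡ ¬x5 ∨ ((¬(¬x3 ∨ x3 ∨ x1) ∨ (¬x4 ∧ x1)) ∧ (¬(¬x4 ∧ x1) ∨ (x3 → (x3 ∨ x1))))   (eliminate →)
≡ ¬x5 ∨ ((¬(¬x3 ∨ x3 ∨ x1) ∨ (¬x4 ∧ x1)) ∧ (¬(¬x4 ∧ x1) ∨ ¬x3 ∨ x3 ∨ x1))   (eliminate →)
≡ ¬x5 ∨ (((¬¬x3 ∧ ¬x3 ∧ ¬x1) ∨ (¬x4 ∧ x1)) ∧ (¬(¬x4 ∧ x1) ∨ ¬x3 ∨ x3 ∨ x1))   (De Morgan)
≡ ¬x5 ∨ (((x3 ∧ ¬x3 ∧ ¬x1) ∨ (¬x4 ∧ x1)) ∧ (¬(¬x4 ∧ x1) ∨ ¬x3 ∨ x3 ∨ x1))   (double negation)
≡ ¬x5 ∨ (((x3 ∧ ¬x3 ∧ ¬x1) ∨ (¬x4 ∧ x1)) ∧ (¬¬x4 ∨ ¬x1 ∨ ¬x3 ∨ x3 ∨ x1))   (De Morgan)
≡ ¬x5 ∨ (((x3 ∧ ¬x3 ∧ ¬x1) ∨ (¬x4 ∧ x1)) ∧ (x4 ∨ ¬x1 ∨ ¬x3 ∨ x3 ∨ x1))   (double negation)
≡ ¬x5 ∨ (x3 ∧ ¬x3 ∧ ¬x1 ∧ x4) ∨ (x3 ∧ ¬x3 ∧ ¬x1 ∧ ¬x1) ∨ (x3 ∧ ¬x3 ∧ ¬x1 ∧ ¬x3) ∨ (x3 ∧ ¬x3 ∧ ¬x1 ∧ x3) ∨ (x3 ∧ ¬x3 ∧ ¬x1 ∧ x1) ∨ (¬x4 ∧ x1 ∧ x4) ∨ (¬x4 ∧ x1 ∧ ¬x1) ∨ (¬x4 ∧ x1 ∧ ¬x3) ∨ (¬x4 ∧ x1 ∧ x3) ∨ (¬x4 ∧ x1 ∧ x1)   (distribute ∧ over ∨)
≡ ¬x5 ∨ (¬x4 ∧ x1)   (simplify)

¬x5 ∨ (¬x4 ∧ x1)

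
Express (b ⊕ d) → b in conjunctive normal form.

¬d ∨ b

(b ⊕ d) → b
≡ ¬(b ⊕ d) ∨ b
≡ ¬((b ∨ d) ∧ ¬(b ∧ d)) ∨ b
≡ ¬(b ∨ d) ∨ ¬¬(b ∧ d) ∨ b
≡ (¬b ∧ ¬d) ∨ ¬¬(b ∧ d) ∨ b
≡ (¬b ∧ ¬d) ∨ (b ∧ d) ∨ b
≡ (¬b ∨ b ∨ b) ∧ (¬b ∨ d ∨ b) ∧ (¬d ∨ b ∨ b) ∧ (¬d ∨ d ∨ b)
≡ ¬d ∨ b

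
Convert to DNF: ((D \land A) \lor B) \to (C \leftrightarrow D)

((D \land A) \lor B) \to (C \leftrightarrow D)
⇔ \lnot ((D \land A) \lor B) \lor (C \leftrightarrow D)   [eliminate \to]
⇔ \lnot ((D \land A) \lor B) \lor ((C \to D) \land (D \to C))   [eliminate \leftrightarrow]
⇔ \lnot ((D \land A) \lor B) \lor ((\lnot C \lor D) \land (D \to C))   [eliminate \to]
⇔ \lnot ((D \land A) \lor B) \lor ((\lnot C \lor D) \land (\lnot D \lor C))   [eliminate \to]
⇔ (\lnot (D \land A) \land \lnot B) \lor ((\lnot C \lor D) \land (\lnot D \lor C))   [De Morgan]
⇔ ((\lnot D \lor \lnot A) \land \lnot B) \lor ((\lnot C \lor D) \land (\lnot D \lor C))   [De Morgan]
⇔ (\lnot D \land \lnot B) \lor (\lnot A \land \lnot B) \lor (\lnot C \land \lnot D) \lor (\lnot C \land C) \lor (D \land \lnot D) \lor (D \land C)   [distribute \land over \lor]
⇔ (\lnot D \land \lnot B) \lor (\lnot A \land \lnot B) \lor (\lnot C \land \lnot D) \lor (D \land C)   [simplify]

(\lnot D \land \lnot B) \lor (\lnot A \land \lnot B) \lor (\lnot C \land \lnot D) \lor (D \land C)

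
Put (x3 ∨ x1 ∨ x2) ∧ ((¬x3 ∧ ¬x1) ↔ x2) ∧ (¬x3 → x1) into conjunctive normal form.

(x3 ∨ x1 ∨ x2) ∧ ((¬x3 ∧ ¬x1) ↔ x2) ∧ (¬x3 → x1)
≡ (x3 ∨ x1 ∨ x2) ∧ ((¬x3 ∧ ¬x1) → x2) ∧ (x2 → (¬x3 ∧ ¬x1)) ∧ (¬x3 → x1)   [eliminate ↔]
≡ (x3 ∨ x1 ∨ x2) ∧ (¬(¬x3 ∧ ¬x1) ∨ x2) ∧ (x2 → (¬x3 ∧ ¬x1)) ∧ (¬x3 → x1)   [eliminate →]
≡ (x3 ∨ x1 ∨ x2) ∧ (¬(¬x3 ∧ ¬x1) ∨ x2) ∧ (¬x2 ∨ (¬x3 ∧ ¬x1)) ∧ (¬x3 → x1)   [eliminate →]
≡ (x3 ∨ x1 ∨ x2) ∧ (¬(¬x3 ∧ ¬x1) ∨ x2) ∧ (¬x2 ∨ (¬x3 ∧ ¬x1)) ∧ (¬¬x3 ∨ x1)   [eliminate →]
≡ (x3 ∨ x1 ∨ x2) ∧ (¬¬x3 ∨ ¬¬x1 ∨ x2) ∧ (¬x2 ∨ (¬x3 ∧ ¬x1)) ∧ (¬¬x3 ∨ x1)   [De Morgan]
≡ (x3 ∨ x1 ∨ x2) ∧ (x3 ∨ ¬¬x1 ∨ x2) ∧ (¬x2 ∨ (¬x3 ∧ ¬x1)) ∧ (¬¬x3 ∨ x1)   [double negation]
≡ (x3 ∨ x1 ∨ x2) ∧ (x3 ∨ x1 ∨ x2) ∧ (¬x2 ∨ (¬x3 ∧ ¬x1)) ∧ (¬¬x3 ∨ x1)   [double negation]
≡ (x3 ∨ x1 ∨ x2) ∧ (x3 ∨ x1 ∨ x2) ∧ (¬x2 ∨ (¬x3 ∧ ¬x1)) ∧ (x3 ∨ x1)   [double negation]
≡ (x3 ∨ x1 ∨ x2) ∧ (x3 ∨ x1 ∨ x2) ∧ (¬x2 ∨ ¬x3) ∧ (¬x2 ∨ ¬x1) ∧ (x3 ∨ x1)   [distribute ∨ over ∧]
≡ (¬x2 ∨ ¬x3) ∧ (¬x2 ∨ ¬x1) ∧ (x3 ∨ x1)   [simplify]

(¬x2 ∨ ¬x3) ∧ (¬x2 ∨ ¬x1) ∧ (x3 ∨ x1)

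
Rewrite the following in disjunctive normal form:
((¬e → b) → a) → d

((¬e → b) → a) → d
≡ ¬((¬e → b) → a) ∨ d   — eliminate →
≡ ¬(¬(¬e → b) ∨ a) ∨ d   — eliminate →
≡ ¬(¬(¬¬e ∨ b) ∨ a) ∨ d   — eliminate →
≡ (¬¬(¬¬e ∨ b) ∧ ¬a) ∨ d   — De Morgan
≡ ((¬¬e ∨ b) ∧ ¬a) ∨ d   — double negation
≡ ((e ∨ b) ∧ ¬a) ∨ d   — double negation
≡ (e ∧ ¬a) ∨ (b ∧ ¬a) ∨ d   — distribute ∧ over ∨

(e ∧ ¬a) ∨ (b ∧ ¬a) ∨ d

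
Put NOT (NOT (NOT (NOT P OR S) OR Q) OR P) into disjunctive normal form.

NOT (NOT (NOT (NOT P OR S) OR Q) OR P)
≡ NOT NOT (NOT (NOT P OR S) OR Q) AND NOT P   [De Morgan]
≡ (NOT (NOT P OR S) OR Q) AND NOT P   [double negation]
≡ ((NOT NOT P AND NOT S) OR Q) AND NOT P   [De Morgan]
≡ ((P AND NOT S) OR Q) AND NOT P   [double negation]
≡ (P AND NOT S AND NOT P) OR (Q AND NOT P)   [distribute AND over OR]
≡ Q AND NOT P   [simplify]

Q AND NOT P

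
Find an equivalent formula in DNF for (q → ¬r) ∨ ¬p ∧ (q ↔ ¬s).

¬q ∨ ¬r ∨ ¬p ∧ ¬s ∧ q

(q → ¬r) ∨ ¬p ∧ (q ↔ ¬s)
⇔ ¬q ∨ ¬r ∨ ¬p ∧ (q ↔ ¬s)   (eliminate →)
⇔ ¬q ∨ ¬r ∨ ¬p ∧ (q → ¬s) ∧ (¬s → q)   (eliminate ↔)
⇔ ¬q ∨ ¬r ∨ ¬p ∧ (¬q ∨ ¬s) ∧ (¬s → q)   (eliminate →)
⇔ ¬q ∨ ¬r ∨ ¬p ∧ (¬q ∨ ¬s) ∧ (¬¬s ∨ q)   (eliminate →)
⇔ ¬q ∨ ¬r ∨ ¬p ∧ (¬q ∨ ¬s) ∧ (s ∨ q)   (double negation)
⇔ ¬q ∨ ¬r ∨ ¬p ∧ ¬q ∧ s ∨ ¬p ∧ ¬q ∧ q ∨ ¬p ∧ ¬s ∧ s ∨ ¬p ∧ ¬s ∧ q   (distribute ∧ over ∨)
⇔ ¬q ∨ ¬r ∨ ¬p ∧ ¬s ∧ q   (simplify)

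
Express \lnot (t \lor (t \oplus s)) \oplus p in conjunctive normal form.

(\lnot t \lor p) \land (\lnot s \lor t \lor p) \land (t \lor s \lor \lnot p)

\lnot (t \lor (t \oplus s)) \oplus p
⇔ (\lnot (t \lor (t \oplus s)) \lor p) \land \lnot (\lnot (t \lor (t \oplus s)) \land p)
⇔ (\lnot (t \lor (t \lor s) \land \lnot (t \land s)) \lor p) \land \lnot (\lnot (t \lor (t \oplus s)) \land p)
⇔ (\lnot (t \lor (t \lor s) \land \lnot (t \land s)) \lor p) \land \lnot (\lnot (t \lor (t \lor s) \land \lnot (t \land s)) \land p)
⇔ (\lnot t \land \lnot ((t \lor s) \land \lnot (t \land s)) \lor p) \land \lnot (\lnot (t \lor (t \lor s) \land \lnot (t \land s)) \land p)
⇔ (\lnot t \land (\lnot (t \lor s) \lor \lnot \lnot (t \land s)) \lor p) \land \lnot (\lnot (t \lor (t \lor s) \land \lnot (t \land s)) \land p)
⇔ (\lnot t \land (\lnot t \land \lnot s \lor \lnot \lnot (t \land s)) \lor p) \land \lnot (\lnot (t \lor (t \lor s) \land \lnot (t \land s)) \land p)
⇔ (\lnot t \land (\lnot t \land \lnot s \lor t \land s) \lor p) \land \lnot (\lnot (t \lor (t \lor s) \land \lnot (t \land s)) \land p)
⇔ (\lnot t \land (\lnot t \land \lnot s \lor t \land s) \lor p) \land (\lnot \lnot (t \lor (t \lor s) \land \lnot (t \land s)) \lor \lnot p)
⇔ (\lnot t \land (\lnot t \land \lnot s \lor t \land s) \lor p) \land (t \lor (t \lor s) \land \lnot (t \land s) \lor \lnot p)
⇔ (\lnot t \land (\lnot t \land \lnot s \lor t \land s) \lor p) \land (t \lor (t \lor s) \land (\lnot t \lor \lnot s) \lor \lnot p)
⇔ (\lnot t \lor p) \land (\lnot t \lor t \lor p) \land (\lnot t \lor s \lor p) \land (\lnot s \lor t \lor p) \land (\lnot s \lor s \lor p) \land (t \lor t \lor s \lor \lnot p) \land (t \lor \lnot t \lor \lnot s \lor \lnot p)
⇔ (\lnot t \lor p) \land (\lnot s \lor t \lor p) \land (t \lor s \lor \lnot p)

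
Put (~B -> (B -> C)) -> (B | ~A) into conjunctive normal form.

B | ~A

(~B -> (B -> C)) -> (B | ~A)
⇔ ~(~B -> (B -> C)) | B | ~A
⇔ ~(~~B | (B -> C)) | B | ~A
⇔ ~(~~B | ~B | C) | B | ~A
⇔ (~~~B & ~~B & ~C) | B | ~A
⇔ (~B & ~~B & ~C) | B | ~A
⇔ (~B & B & ~C) | B | ~A
⇔ (~B | B | ~A) & (B | B | ~A) & (~C | B | ~A)
⇔ B | ~A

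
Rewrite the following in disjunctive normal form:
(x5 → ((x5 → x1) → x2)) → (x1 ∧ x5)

x1 ∧ x5

(x5 → ((x5 → x1) → x2)) → (x1 ∧ x5)
≡ ¬(x5 → ((x5 → x1) → x2)) ∨ (x1 ∧ x5)   (eliminate →)
≡ ¬(¬x5 ∨ ((x5 → x1) → x2)) ∨ (x1 ∧ x5)   (eliminate →)
≡ ¬(¬x5 ∨ ¬(x5 → x1) ∨ x2) ∨ (x1 ∧ x5)   (eliminate →)
≡ ¬(¬x5 ∨ ¬(¬x5 ∨ x1) ∨ x2) ∨ (x1 ∧ x5)   (eliminate →)
≡ (¬¬x5 ∧ ¬¬(¬x5 ∨ x1) ∧ ¬x2) ∨ (x1 ∧ x5)   (De Morgan)
≡ (x5 ∧ ¬¬(¬x5 ∨ x1) ∧ ¬x2) ∨ (x1 ∧ x5)   (double negation)
≡ (x5 ∧ (¬x5 ∨ x1) ∧ ¬x2) ∨ (x1 ∧ x5)   (double negation)
≡ (x5 ∧ ¬x5 ∧ ¬x2) ∨ (x5 ∧ x1 ∧ ¬x2) ∨ (x1 ∧ x5)   (distribute ∧ over ∨)
≡ x1 ∧ x5   (simplify)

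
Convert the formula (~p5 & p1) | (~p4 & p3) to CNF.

(~p5 | ~p4) & (~p5 | p3) & (p1 | ~p4) & (p1 | p3)

(~p5 & p1) | (~p4 & p3)
≡ (~p5 | ~p4) & (~p5 | p3) & (p1 | ~p4) & (p1 | p3)   [distribute | over &]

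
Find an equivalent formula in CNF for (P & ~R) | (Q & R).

(P | Q) & (P | R) & (~R | Q)

(P & ~R) | (Q & R)
≡ (P | Q) & (P | R) & (~R | Q) & (~R | R)
≡ (P | Q) & (P | R) & (~R | Q)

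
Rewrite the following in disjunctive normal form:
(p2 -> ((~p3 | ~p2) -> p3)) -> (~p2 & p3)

(p2 -> ((~p3 | ~p2) -> p3)) -> (~p2 & p3)
⇔ ~(p2 -> ((~p3 | ~p2) -> p3)) | (~p2 & p3)
⇔ ~(~p2 | ((~p3 | ~p2) -> p3)) | (~p2 & p3)
⇔ ~(~p2 | ~(~p3 | ~p2) | p3) | (~p2 & p3)
⇔ (~~p2 & ~~(~p3 | ~p2) & ~p3) | (~p2 & p3)
⇔ (p2 & ~~(~p3 | ~p2) & ~p3) | (~p2 & p3)
⇔ (p2 & (~p3 | ~p2) & ~p3) | (~p2 & p3)
⇔ (p2 & ~p3 & ~p3) | (p2 & ~p2 & ~p3) | (~p2 & p3)
⇔ (p2 & ~p3) | (~p2 & p3)

(p2 & ~p3) | (~p2 & p3)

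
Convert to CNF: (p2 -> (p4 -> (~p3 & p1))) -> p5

(p2 -> (p4 -> (~p3 & p1))) -> p5
⇔ ~(p2 -> (p4 -> (~p3 & p1))) | p5   [eliminate ->]
⇔ ~(~p2 | (p4 -> (~p3 & p1))) | p5   [eliminate ->]
⇔ ~(~p2 | ~p4 | (~p3 & p1)) | p5   [eliminate ->]
⇔ (~~p2 & ~~p4 & ~(~p3 & p1)) | p5   [De Morgan]
⇔ (p2 & ~~p4 & ~(~p3 & p1)) | p5   [double negation]
⇔ (p2 & p4 & ~(~p3 & p1)) | p5   [double negation]
⇔ (p2 & p4 & (~~p3 | ~p1)) | p5   [De Morgan]
⇔ (p2 & p4 & (p3 | ~p1)) | p5   [double negation]
⇔ (p2 | p5) & (p4 | p5) & (p3 | ~p1 | p5)   [distribute | over &]

(p2 | p5) & (p4 | p5) & (p3 | ~p1 | p5)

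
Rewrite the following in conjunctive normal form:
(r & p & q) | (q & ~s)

(r | ~s) & (p | ~s) & q

(r & p & q) | (q & ~s)
= (r | q) & (r | ~s) & (p | q) & (p | ~s) & (q | q) & (q | ~s)   (distribute | over &)
= (r | ~s) & (p | ~s) & q   (simplify)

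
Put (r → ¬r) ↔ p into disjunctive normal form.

(r → ¬r) ↔ p
⇔ ((r → ¬r) → p) ∧ (p → (r → ¬r))   — eliminate ↔
⇔ (¬(r → ¬r) ∨ p) ∧ (p → (r → ¬r))   — eliminate →
⇔ (¬(¬r ∨ ¬r) ∨ p) ∧ (p → (r → ¬r))   — eliminate →
⇔ (¬(¬r ∨ ¬r) ∨ p) ∧ (¬p ∨ (r → ¬r))   — eliminate →
⇔ (¬(¬r ∨ ¬r) ∨ p) ∧ (¬p ∨ ¬r ∨ ¬r)   — eliminate →
⇔ ((¬¬r ∧ ¬¬r) ∨ p) ∧ (¬p ∨ ¬r ∨ ¬r)   — De Morgan
⇔ ((r ∧ ¬¬r) ∨ p) ∧ (¬p ∨ ¬r ∨ ¬r)   — double negation
⇔ ((r ∧ r) ∨ p) ∧ (¬p ∨ ¬r ∨ ¬r)   — double negation
⇔ (r ∧ r ∧ ¬p) ∨ (r ∧ r ∧ ¬r) ∨ (r ∧ r ∧ ¬r) ∨ (p ∧ ¬p) ∨ (p ∧ ¬r) ∨ (p ∧ ¬r)   — distribute ∧ over ∨
⇔ (r ∧ ¬p) ∨ (p ∧ ¬r)   — simplify

(r ∧ ¬p) ∨ (p ∧ ¬r)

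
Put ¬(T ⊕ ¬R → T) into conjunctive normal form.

¬(T ⊕ ¬R → T)
⇔ ¬(¬(T ⊕ ¬R) ∨ T)   [eliminate →]
⇔ ¬(¬((T ∨ ¬R) ∧ ¬(T ∧ ¬R)) ∨ T)   [expand ⊕]
⇔ ¬¬((T ∨ ¬R) ∧ ¬(T ∧ ¬R)) ∧ ¬T   [De Morgan]
⇔ (T ∨ ¬R) ∧ ¬(T ∧ ¬R) ∧ ¬T   [double negation]
⇔ (T ∨ ¬R) ∧ (¬T ∨ ¬¬R) ∧ ¬T   [De Morgan]
⇔ (T ∨ ¬R) ∧ (¬T ∨ R) ∧ ¬T   [double negation]
⇔ (T ∨ ¬R) ∧ ¬T   [simplify]

(T ∨ ¬R) ∧ ¬T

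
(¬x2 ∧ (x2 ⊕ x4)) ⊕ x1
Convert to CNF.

(¬x2 ∨ x1) ∧ (x2 ∨ x4 ∨ x1) ∧ (x2 ∨ ¬x4 ∨ ¬x1)

(¬x2 ∧ (x2 ⊕ x4)) ⊕ x1
≡ ((¬x2 ∧ (x2 ⊕ x4)) ∨ x1) ∧ ¬(¬x2 ∧ (x2 ⊕ x4) ∧ x1)   (expand ⊕)
≡ ((¬x2 ∧ (x2 ∨ x4) ∧ ¬(x2 ∧ x4)) ∨ x1) ∧ ¬(¬x2 ∧ (x2 ⊕ x4) ∧ x1)   (expand ⊕)
≡ ((¬x2 ∧ (x2 ∨ x4) ∧ ¬(x2 ∧ x4)) ∨ x1) ∧ ¬(¬x2 ∧ (x2 ∨ x4) ∧ ¬(x2 ∧ x4) ∧ x1)   (expand ⊕)
≡ ((¬x2 ∧ (x2 ∨ x4) ∧ (¬x2 ∨ ¬x4)) ∨ x1) ∧ ¬(¬x2 ∧ (x2 ∨ x4) ∧ ¬(x2 ∧ x4) ∧ x1)   (De Morgan)
≡ ((¬x2 ∧ (x2 ∨ x4) ∧ (¬x2 ∨ ¬x4)) ∨ x1) ∧ (¬¬x2 ∨ ¬(x2 ∨ x4) ∨ ¬¬(x2 ∧ x4) ∨ ¬x1)   (De Morgan)
≡ ((¬x2 ∧ (x2 ∨ x4) ∧ (¬x2 ∨ ¬x4)) ∨ x1) ∧ (x2 ∨ ¬(x2 ∨ x4) ∨ ¬¬(x2 ∧ x4) ∨ ¬x1)   (double negation)
≡ ((¬x2 ∧ (x2 ∨ x4) ∧ (¬x2 ∨ ¬x4)) ∨ x1) ∧ (x2 ∨ (¬x2 ∧ ¬x4) ∨ ¬¬(x2 ∧ x4) ∨ ¬x1)   (De Morgan)
≡ ((¬x2 ∧ (x2 ∨ x4) ∧ (¬x2 ∨ ¬x4)) ∨ x1) ∧ (x2 ∨ (¬x2 ∧ ¬x4) ∨ (x2 ∧ x4) ∨ ¬x1)   (double negation)
≡ (¬x2 ∨ x1) ∧ (x2 ∨ x4 ∨ x1) ∧ (¬x2 ∨ ¬x4 ∨ x1) ∧ (x2 ∨ ¬x2 ∨ x2 ∨ ¬x1) ∧ (x2 ∨ ¬x2 ∨ x4 ∨ ¬x1) ∧ (x2 ∨ ¬x4 ∨ x2 ∨ ¬x1) ∧ (x2 ∨ ¬x4 ∨ x4 ∨ ¬x1)   (distribute ∨ over ∧)
≡ (¬x2 ∨ x1) ∧ (x2 ∨ x4 ∨ x1) ∧ (x2 ∨ ¬x4 ∨ ¬x1)   (simplify)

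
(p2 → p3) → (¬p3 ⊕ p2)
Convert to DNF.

(p2 ∧ ¬p3) ∨ (¬p3 ∧ ¬p2) ∨ (p3 ∧ p2)

(p2 → p3) → (¬p3 ⊕ p2)
≡ ¬(p2 → p3) ∨ (¬p3 ⊕ p2)   — eliminate →
≡ ¬(¬p2 ∨ p3) ∨ (¬p3 ⊕ p2)   — eliminate →
≡ ¬(¬p2 ∨ p3) ∨ (¬p3 ∧ ¬p2) ∨ (¬¬p3 ∧ p2)   — expand ⊕
≡ (¬¬p2 ∧ ¬p3) ∨ (¬p3 ∧ ¬p2) ∨ (¬¬p3 ∧ p2)   — De Morgan
≡ (p2 ∧ ¬p3) ∨ (¬p3 ∧ ¬p2) ∨ (¬¬p3 ∧ p2)   — double negation
≡ (p2 ∧ ¬p3) ∨ (¬p3 ∧ ¬p2) ∨ (p3 ∧ p2)   — double negation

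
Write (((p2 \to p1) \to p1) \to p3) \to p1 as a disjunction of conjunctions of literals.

(p2 \land \lnot p1 \land \lnot p3) \lor p1

(((p2 \to p1) \to p1) \to p3) \to p1
= \lnot (((p2 \to p1) \to p1) \to p3) \lor p1   [eliminate \to]
= \lnot (\lnot ((p2 \to p1) \to p1) \lor p3) \lor p1   [eliminate \to]
= \lnot (\lnot (\lnot (p2 \to p1) \lor p1) \lor p3) \lor p1   [eliminate \to]
= \lnot (\lnot (\lnot (\lnot p2 \lor p1) \lor p1) \lor p3) \lor p1   [eliminate \to]
= (\lnot \lnot (\lnot (\lnot p2 \lor p1) \lor p1) \land \lnot p3) \lor p1   [De Morgan]
= ((\lnot (\lnot p2 \lor p1) \lor p1) \land \lnot p3) \lor p1   [double negation]
= (((\lnot \lnot p2 \land \lnot p1) \lor p1) \land \lnot p3) \lor p1   [De Morgan]
= (((p2 \land \lnot p1) \lor p1) \land \lnot p3) \lor p1   [double negation]
= (p2 \land \lnot p1 \land \lnot p3) \lor (p1 \land \lnot p3) \lor p1   [distribute \land over \lor]
= (p2 \land \lnot p1 \land \lnot p3) \lor p1   [simplify]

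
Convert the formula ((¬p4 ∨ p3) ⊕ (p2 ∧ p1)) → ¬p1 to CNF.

(p4 ∨ p2 ∨ ¬p1) ∧ (¬p3 ∨ p2 ∨ ¬p1) ∧ (¬p2 ∨ ¬p1 ∨ ¬p4 ∨ p3)

((¬p4 ∨ p3) ⊕ (p2 ∧ p1)) → ¬p1
≡ ¬((¬p4 ∨ p3) ⊕ (p2 ∧ p1)) ∨ ¬p1
≡ ¬((¬p4 ∨ p3 ∨ (p2 ∧ p1)) ∧ ¬((¬p4 ∨ p3) ∧ p2 ∧ p1)) ∨ ¬p1
≡ ¬(¬p4 ∨ p3 ∨ (p2 ∧ p1)) ∨ ¬¬((¬p4 ∨ p3) ∧ p2 ∧ p1) ∨ ¬p1
≡ (¬¬p4 ∧ ¬p3 ∧ ¬(p2 ∧ p1)) ∨ ¬¬((¬p4 ∨ p3) ∧ p2 ∧ p1) ∨ ¬p1
≡ (p4 ∧ ¬p3 ∧ ¬(p2 ∧ p1)) ∨ ¬¬((¬p4 ∨ p3) ∧ p2 ∧ p1) ∨ ¬p1
≡ (p4 ∧ ¬p3 ∧ (¬p2 ∨ ¬p1)) ∨ ¬¬((¬p4 ∨ p3) ∧ p2 ∧ p1) ∨ ¬p1
≡ (p4 ∧ ¬p3 ∧ (¬p2 ∨ ¬p1)) ∨ ((¬p4 ∨ p3) ∧ p2 ∧ p1) ∨ ¬p1
≡ (p4 ∨ ¬p4 ∨ p3 ∨ ¬p1) ∧ (p4 ∨ p2 ∨ ¬p1) ∧ (p4 ∨ p1 ∨ ¬p1) ∧ (¬p3 ∨ ¬p4 ∨ p3 ∨ ¬p1) ∧ (¬p3 ∨ p2 ∨ ¬p1) ∧ (¬p3 ∨ p1 ∨ ¬p1) ∧ (¬p2 ∨ ¬p1 ∨ ¬p4 ∨ p3 ∨ ¬p1) ∧ (¬p2 ∨ ¬p1 ∨ p2 ∨ ¬p1) ∧ (¬p2 ∨ ¬p1 ∨ p1 ∨ ¬p1)
≡ (p4 ∨ p2 ∨ ¬p1) ∧ (¬p3 ∨ p2 ∨ ¬p1) ∧ (¬p2 ∨ ¬p1 ∨ ¬p4 ∨ p3)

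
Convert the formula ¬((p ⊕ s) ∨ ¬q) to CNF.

(¬p ∨ s) ∧ (¬s ∨ p) ∧ q

¬((p ⊕ s) ∨ ¬q)
≡ ¬(((p ∨ s) ∧ ¬(p ∧ s)) ∨ ¬q)   [expand ⊕]
≡ ¬((p ∨ s) ∧ ¬(p ∧ s)) ∧ ¬¬q   [De Morgan]
≡ (¬(p ∨ s) ∨ ¬¬(p ∧ s)) ∧ ¬¬q   [De Morgan]
≡ ((¬p ∧ ¬s) ∨ ¬¬(p ∧ s)) ∧ ¬¬q   [De Morgan]
≡ ((¬p ∧ ¬s) ∨ (p ∧ s)) ∧ ¬¬q   [double negation]
≡ ((¬p ∧ ¬s) ∨ (p ∧ s)) ∧ q   [double negation]
≡ (¬p ∨ p) ∧ (¬p ∨ s) ∧ (¬s ∨ p) ∧ (¬s ∨ s) ∧ q   [distribute ∨ over ∧]
≡ (¬p ∨ s) ∧ (¬s ∨ p) ∧ q   [simplify]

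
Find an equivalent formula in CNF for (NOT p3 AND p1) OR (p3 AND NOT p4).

(NOT p3 OR NOT p4) AND (p1 OR p3) AND (p1 OR NOT p4)

(NOT p3 AND p1) OR (p3 AND NOT p4)
= (NOT p3 OR p3) AND (NOT p3 OR NOT p4) AND (p1 OR p3) AND (p1 OR NOT p4)   [distribute OR over AND]
= (NOT p3 OR NOT p4) AND (p1 OR p3) AND (p1 OR NOT p4)   [simplify]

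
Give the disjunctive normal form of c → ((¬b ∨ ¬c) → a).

c → ((¬b ∨ ¬c) → a)
≡ ¬c ∨ ((¬b ∨ ¬c) → a)   (eliminate →)
≡ ¬c ∨ ¬(¬b ∨ ¬c) ∨ a   (eliminate →)
≡ ¬c ∨ (¬¬b ∧ ¬¬c) ∨ a   (De Morgan)
≡ ¬c ∨ (b ∧ ¬¬c) ∨ a   (double negation)
≡ ¬c ∨ (b ∧ c) ∨ a   (double negation)

¬c ∨ (b ∧ c) ∨ a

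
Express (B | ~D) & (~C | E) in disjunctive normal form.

(B & ~C) | (B & E) | (~D & ~C) | (~D & E)

(B | ~D) & (~C | E)
≡ (B & ~C) | (B & E) | (~D & ~C) | (~D & E)   (distribute & over |)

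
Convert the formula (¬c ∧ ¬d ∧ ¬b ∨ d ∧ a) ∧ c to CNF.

(¬c ∨ d) ∧ (¬c ∨ a) ∧ (¬d ∨ a) ∧ (¬b ∨ d) ∧ (¬b ∨ a) ∧ c

(¬c ∧ ¬d ∧ ¬b ∨ d ∧ a) ∧ c
≡ (¬c ∨ d) ∧ (¬c ∨ a) ∧ (¬d ∨ d) ∧ (¬d ∨ a) ∧ (¬b ∨ d) ∧ (¬b ∨ a) ∧ c   — distribute ∨ over ∧
≡ (¬c ∨ d) ∧ (¬c ∨ a) ∧ (¬d ∨ a) ∧ (¬b ∨ d) ∧ (¬b ∨ a) ∧ c   — simplify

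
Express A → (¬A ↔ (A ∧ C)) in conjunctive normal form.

¬A ∨ ¬C

A → (¬A ↔ (A ∧ C))
= ¬A ∨ (¬A ↔ (A ∧ C))   [eliminate →]
= ¬A ∨ ((¬A → (A ∧ C)) ∧ ((A ∧ C) → ¬A))   [eliminate ↔]
= ¬A ∨ ((¬¬A ∨ (A ∧ C)) ∧ ((A ∧ C) → ¬A))   [eliminate →]
= ¬A ∨ ((¬¬A ∨ (A ∧ C)) ∧ (¬(A ∧ C) ∨ ¬A))   [eliminate →]
= ¬A ∨ ((A ∨ (A ∧ C)) ∧ (¬(A ∧ C) ∨ ¬A))   [double negation]
= ¬A ∨ ((A ∨ (A ∧ C)) ∧ (¬A ∨ ¬C ∨ ¬A))   [De Morgan]
= (¬A ∨ A ∨ A) ∧ (¬A ∨ A ∨ C) ∧ (¬A ∨ ¬A ∨ ¬C ∨ ¬A)   [distribute ∨ over ∧]
= ¬A ∨ ¬C   [simplify]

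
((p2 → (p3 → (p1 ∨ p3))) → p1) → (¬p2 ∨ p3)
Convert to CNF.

¬p1 ∨ ¬p2 ∨ p3

((p2 → (p3 → (p1 ∨ p3))) → p1) → (¬p2 ∨ p3)
= ¬((p2 → (p3 → (p1 ∨ p3))) → p1) ∨ ¬p2 ∨ p3   — eliminate →
= ¬(¬(p2 → (p3 → (p1 ∨ p3))) ∨ p1) ∨ ¬p2 ∨ p3   — eliminate →
= ¬(¬(¬p2 ∨ (p3 → (p1 ∨ p3))) ∨ p1) ∨ ¬p2 ∨ p3   — eliminate →
= ¬(¬(¬p2 ∨ ¬p3 ∨ p1 ∨ p3) ∨ p1) ∨ ¬p2 ∨ p3   — eliminate →
= (¬¬(¬p2 ∨ ¬p3 ∨ p1 ∨ p3) ∧ ¬p1) ∨ ¬p2 ∨ p3   — De Morgan
= ((¬p2 ∨ ¬p3 ∨ p1 ∨ p3) ∧ ¬p1) ∨ ¬p2 ∨ p3   — double negation
= (¬p2 ∨ ¬p3 ∨ p1 ∨ p3 ∨ ¬p2 ∨ p3) ∧ (¬p1 ∨ ¬p2 ∨ p3)   — distribute ∨ over ∧
= ¬p1 ∨ ¬p2 ∨ p3   — simplify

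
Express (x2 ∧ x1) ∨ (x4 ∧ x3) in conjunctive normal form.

(x2 ∨ x4) ∧ (x2 ∨ x3) ∧ (x1 ∨ x4) ∧ (x1 ∨ x3)

(x2 ∧ x1) ∨ (x4 ∧ x3)
⇔ (x2 ∨ x4) ∧ (x2 ∨ x3) ∧ (x1 ∨ x4) ∧ (x1 ∨ x3)   — distribute ∨ over ∧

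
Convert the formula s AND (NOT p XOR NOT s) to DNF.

s AND NOT p

s AND (NOT p XOR NOT s)
≡ s AND ((NOT p AND NOT NOT s) OR (NOT NOT p AND NOT s))   (expand XOR)
≡ s AND ((NOT p AND s) OR (NOT NOT p AND NOT s))   (double negation)
≡ s AND ((NOT p AND s) OR (p AND NOT s))   (double negation)
≡ (s AND NOT p AND s) OR (s AND p AND NOT s)   (distribute AND over OR)
≡ s AND NOT p   (simplify)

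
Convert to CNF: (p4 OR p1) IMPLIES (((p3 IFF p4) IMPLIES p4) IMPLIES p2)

(p4 OR p1) IMPLIES (((p3 IFF p4) IMPLIES p4) IMPLIES p2)
≡ NOT (p4 OR p1) OR (((p3 IFF p4) IMPLIES p4) IMPLIES p2)   [eliminate IMPLIES]
≡ NOT (p4 OR p1) OR NOT ((p3 IFF p4) IMPLIES p4) OR p2   [eliminate IMPLIES]
≡ NOT (p4 OR p1) OR NOT (NOT (p3 IFF p4) OR p4) OR p2   [eliminate IMPLIES]
≡ NOT (p4 OR p1) OR NOT (NOT ((p3 IMPLIES p4) AND (p4 IMPLIES p3)) OR p4) OR p2   [eliminate IFF]
≡ NOT (p4 OR p1) OR NOT (NOT ((NOT p3 OR p4) AND (p4 IMPLIES p3)) OR p4) OR p2   [eliminate IMPLIES]
≡ NOT (p4 OR p1) OR NOT (NOT ((NOT p3 OR p4) AND (NOT p4 OR p3)) OR p4) OR p2   [eliminate IMPLIES]
≡ (NOT p4 AND NOT p1) OR NOT (NOT ((NOT p3 OR p4) AND (NOT p4 OR p3)) OR p4) OR p2   [De Morgan]
≡ (NOT p4 AND NOT p1) OR (NOT NOT ((NOT p3 OR p4) AND (NOT p4 OR p3)) AND NOT p4) OR p2   [De Morgan]
≡ (NOT p4 AND NOT p1) OR ((NOT p3 OR p4) AND (NOT p4 OR p3) AND NOT p4) OR p2   [double negation]
≡ (NOT p4 OR NOT p3 OR p4 OR p2) AND (NOT p4 OR NOT p4 OR p3 OR p2) AND (NOT p4 OR NOT p4 OR p2) AND (NOT p1 OR NOT p3 OR p4 OR p2) AND (NOT p1 OR NOT p4 OR p3 OR p2) AND (NOT p1 OR NOT p4 OR p2)   [distribute OR over AND]
≡ (NOT p4 OR p2) AND (NOT p1 OR NOT p3 OR p4 OR p2)   [simplify]

(NOT p4 OR p2) AND (NOT p1 OR NOT p3 OR p4 OR p2)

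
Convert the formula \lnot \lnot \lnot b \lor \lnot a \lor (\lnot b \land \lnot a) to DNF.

\lnot b \lor \lnot a

\lnot \lnot \lnot b \lor \lnot a \lor (\lnot b \land \lnot a)
≡ \lnot b \lor \lnot a \lor (\lnot b \land \lnot a)   [double negation]
≡ \lnot b \lor \lnot a   [simplify]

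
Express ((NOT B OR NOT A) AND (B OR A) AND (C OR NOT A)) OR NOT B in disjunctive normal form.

((NOT B OR NOT A) AND (B OR A) AND (C OR NOT A)) OR NOT B
≡ (NOT B AND B AND C) OR (NOT B AND B AND NOT A) OR (NOT B AND A AND C) OR (NOT B AND A AND NOT A) OR (NOT A AND B AND C) OR (NOT A AND B AND NOT A) OR (NOT A AND A AND C) OR (NOT A AND A AND NOT A) OR NOT B   [distribute AND over OR]
≡ (NOT A AND B) OR NOT B   [simplify]

(NOT A AND B) OR NOT B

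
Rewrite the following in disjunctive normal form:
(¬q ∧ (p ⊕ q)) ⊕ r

(¬q ∧ (p ⊕ q)) ⊕ r
⇔ (¬q ∧ (p ⊕ q) ∧ ¬r) ∨ (¬(¬q ∧ (p ⊕ q)) ∧ r)   [expand ⊕]
⇔ (¬q ∧ ((p ∧ ¬q) ∨ (¬p ∧ q)) ∧ ¬r) ∨ (¬(¬q ∧ (p ⊕ q)) ∧ r)   [expand ⊕]
⇔ (¬q ∧ ((p ∧ ¬q) ∨ (¬p ∧ q)) ∧ ¬r) ∨ (¬(¬q ∧ ((p ∧ ¬q) ∨ (¬p ∧ q))) ∧ r)   [expand ⊕]
⇔ (¬q ∧ ((p ∧ ¬q) ∨ (¬p ∧ q)) ∧ ¬r) ∨ ((¬¬q ∨ ¬((p ∧ ¬q) ∨ (¬p ∧ q))) ∧ r)   [De Morgan]
⇔ (¬q ∧ ((p ∧ ¬q) ∨ (¬p ∧ q)) ∧ ¬r) ∨ ((q ∨ ¬((p ∧ ¬q) ∨ (¬p ∧ q))) ∧ r)   [double negation]
⇔ (¬q ∧ ((p ∧ ¬q) ∨ (¬p ∧ q)) ∧ ¬r) ∨ ((q ∨ (¬(p ∧ ¬q) ∧ ¬(¬p ∧ q))) ∧ r)   [De Morgan]
⇔ (¬q ∧ ((p ∧ ¬q) ∨ (¬p ∧ q)) ∧ ¬r) ∨ ((q ∨ ((¬p ∨ ¬¬q) ∧ ¬(¬p ∧ q))) ∧ r)   [De Morgan]
⇔ (¬q ∧ ((p ∧ ¬q) ∨ (¬p ∧ q)) ∧ ¬r) ∨ ((q ∨ ((¬p ∨ q) ∧ ¬(¬p ∧ q))) ∧ r)   [double negation]
⇔ (¬q ∧ ((p ∧ ¬q) ∨ (¬p ∧ q)) ∧ ¬r) ∨ ((q ∨ ((¬p ∨ q) ∧ (¬¬p ∨ ¬q))) ∧ r)   [De Morgan]
⇔ (¬q ∧ ((p ∧ ¬q) ∨ (¬p ∧ q)) ∧ ¬r) ∨ ((q ∨ ((¬p ∨ q) ∧ (p ∨ ¬q))) ∧ r)   [double negation]
⇔ (¬q ∧ p ∧ ¬q ∧ ¬r) ∨ (¬q ∧ ¬p ∧ q ∧ ¬r) ∨ (q ∧ r) ∨ (¬p ∧ p ∧ r) ∨ (¬p ∧ ¬q ∧ r) ∨ (q ∧ p ∧ r) ∨ (q ∧ ¬q ∧ r)   [distribute ∧ over ∨]
⇔ (¬q ∧ p ∧ ¬r) ∨ (q ∧ r) ∨ (¬p ∧ ¬q ∧ r)   [simplify]

(¬q ∧ p ∧ ¬r) ∨ (q ∧ r) ∨ (¬p ∧ ¬q ∧ r)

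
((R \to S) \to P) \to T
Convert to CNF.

(\lnot R \lor S \lor T) \land (\lnot P \lor T)

((R \to S) \to P) \to T
= \lnot ((R \to S) \to P) \lor T   [eliminate \to]
= \lnot (\lnot (R \to S) \lor P) \lor T   [eliminate \to]
= \lnot (\lnot (\lnot R \lor S) \lor P) \lor T   [eliminate \to]
= (\lnot \lnot (\lnot R \lor S) \land \lnot P) \lor T   [De Morgan]
= ((\lnot R \lor S) \land \lnot P) \lor T   [double negation]
= (\lnot R \lor S \lor T) \land (\lnot P \lor T)   [distribute \lor over \land]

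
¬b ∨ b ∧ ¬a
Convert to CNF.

¬b ∨ b ∧ ¬a
= (¬b ∨ b) ∧ (¬b ∨ ¬a)   — distribute ∨ over ∧
= ¬b ∨ ¬a   — simplify

¬b ∨ ¬a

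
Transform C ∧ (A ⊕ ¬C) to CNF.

C ∧ (A ∨ ¬C)

C ∧ (A ⊕ ¬C)
≡ C ∧ (A ∨ ¬C) ∧ ¬(A ∧ ¬C)   (expand ⊕)
≡ C ∧ (A ∨ ¬C) ∧ (¬A ∨ ¬¬C)   (De Morgan)
≡ C ∧ (A ∨ ¬C) ∧ (¬A ∨ C)   (double negation)
≡ C ∧ (A ∨ ¬C)   (simplify)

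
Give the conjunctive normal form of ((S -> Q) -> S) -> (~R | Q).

~S | Q | ~R

((S -> Q) -> S) -> (~R | Q)
= ~((S -> Q) -> S) | ~R | Q   [eliminate ->]
= ~(~(S -> Q) | S) | ~R | Q   [eliminate ->]
= ~(~(~S | Q) | S) | ~R | Q   [eliminate ->]
= (~~(~S | Q) & ~S) | ~R | Q   [De Morgan]
= ((~S | Q) & ~S) | ~R | Q   [double negation]
= (~S | Q | ~R | Q) & (~S | ~R | Q)   [distribute | over &]
= ~S | Q | ~R   [simplify]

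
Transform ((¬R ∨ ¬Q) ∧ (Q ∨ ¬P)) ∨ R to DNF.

(¬R ∧ Q) ∨ (¬R ∧ ¬P) ∨ (¬Q ∧ ¬P) ∨ R

((¬R ∨ ¬Q) ∧ (Q ∨ ¬P)) ∨ R
≡ (¬R ∧ Q) ∨ (¬R ∧ ¬P) ∨ (¬Q ∧ Q) ∨ (¬Q ∧ ¬P) ∨ R   [distribute ∧ over ∨]
≡ (¬R ∧ Q) ∨ (¬R ∧ ¬P) ∨ (¬Q ∧ ¬P) ∨ R   [simplify]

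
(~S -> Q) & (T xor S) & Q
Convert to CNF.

(T | S) & (~T | ~S) & Q

(~S -> Q) & (T xor S) & Q
⇔ (~~S | Q) & (T xor S) & Q   [eliminate ->]
⇔ (~~S | Q) & (T | S) & ~(T & S) & Q   [expand xor]
⇔ (S | Q) & (T | S) & ~(T & S) & Q   [double negation]
⇔ (S | Q) & (T | S) & (~T | ~S) & Q   [De Morgan]
⇔ (T | S) & (~T | ~S) & Q   [simplify]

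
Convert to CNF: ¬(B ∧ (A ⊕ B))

¬(B ∧ (A ⊕ B))
≡ ¬(B ∧ (A ∨ B) ∧ ¬(A ∧ B))   (expand ⊕)
≡ ¬B ∨ ¬(A ∨ B) ∨ ¬¬(A ∧ B)   (De Morgan)
≡ ¬B ∨ (¬A ∧ ¬B) ∨ ¬¬(A ∧ B)   (De Morgan)
≡ ¬B ∨ (¬A ∧ ¬B) ∨ (A ∧ B)   (double negation)
≡ (¬B ∨ ¬A ∨ A) ∧ (¬B ∨ ¬A ∨ B) ∧ (¬B ∨ ¬B ∨ A) ∧ (¬B ∨ ¬B ∨ B)   (distribute ∨ over ∧)
≡ ¬B ∨ A   (simplify)

¬B ∨ A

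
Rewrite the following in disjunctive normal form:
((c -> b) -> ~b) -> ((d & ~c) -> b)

b | ~d | c

((c -> b) -> ~b) -> ((d & ~c) -> b)
≡ ~((c -> b) -> ~b) | ((d & ~c) -> b)   (eliminate ->)
≡ ~(~(c -> b) | ~b) | ((d & ~c) -> b)   (eliminate ->)
≡ ~(~(~c | b) | ~b) | ((d & ~c) -> b)   (eliminate ->)
≡ ~(~(~c | b) | ~b) | ~(d & ~c) | b   (eliminate ->)
≡ (~~(~c | b) & ~~b) | ~(d & ~c) | b   (De Morgan)
≡ ((~c | b) & ~~b) | ~(d & ~c) | b   (double negation)
≡ ((~c | b) & b) | ~(d & ~c) | b   (double negation)
≡ ((~c | b) & b) | ~d | ~~c | b   (De Morgan)
≡ ((~c | b) & b) | ~d | c | b   (double negation)
≡ (~c & b) | (b & b) | ~d | c | b   (distribute & over |)
≡ b | ~d | c   (simplify)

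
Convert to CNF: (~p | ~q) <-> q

(~p | ~q) <-> q
≡ ((~p | ~q) -> q) & (q -> (~p | ~q))
≡ (~(~p | ~q) | q) & (q -> (~p | ~q))
≡ (~(~p | ~q) | q) & (~q | ~p | ~q)
≡ ((~~p & ~~q) | q) & (~q | ~p | ~q)
≡ ((p & ~~q) | q) & (~q | ~p | ~q)
≡ ((p & q) | q) & (~q | ~p | ~q)
≡ (p | q) & (q | q) & (~q | ~p | ~q)
≡ q & (~q | ~p)

q & (~q | ~p)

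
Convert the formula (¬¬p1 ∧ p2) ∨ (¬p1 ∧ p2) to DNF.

(p1 ∧ p2) ∨ (¬p1 ∧ p2)

(¬¬p1 ∧ p2) ∨ (¬p1 ∧ p2)
⇔ (p1 ∧ p2) ∨ (¬p1 ∧ p2)   [double negation]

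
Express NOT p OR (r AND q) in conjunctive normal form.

NOT p OR (r AND q)
≡ (NOT p OR r) AND (NOT p OR q)   [distribute OR over AND]

(NOT p OR r) AND (NOT p OR q)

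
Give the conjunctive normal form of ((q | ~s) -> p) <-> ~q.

((q | ~s) -> p) <-> ~q
⇔ (((q | ~s) -> p) -> ~q) & (~q -> ((q | ~s) -> p))
⇔ (~((q | ~s) -> p) | ~q) & (~q -> ((q | ~s) -> p))
⇔ (~(~(q | ~s) | p) | ~q) & (~q -> ((q | ~s) -> p))
⇔ (~(~(q | ~s) | p) | ~q) & (~~q | ((q | ~s) -> p))
⇔ (~(~(q | ~s) | p) | ~q) & (~~q | ~(q | ~s) | p)
⇔ ((~~(q | ~s) & ~p) | ~q) & (~~q | ~(q | ~s) | p)
⇔ (((q | ~s) & ~p) | ~q) & (~~q | ~(q | ~s) | p)
⇔ (((q | ~s) & ~p) | ~q) & (q | ~(q | ~s) | p)
⇔ (((q | ~s) & ~p) | ~q) & (q | (~q & ~~s) | p)
⇔ (((q | ~s) & ~p) | ~q) & (q | (~q & s) | p)
⇔ (q | ~s | ~q) & (~p | ~q) & (q | ~q | p) & (q | s | p)
⇔ (~p | ~q) & (q | s | p)

(~p | ~q) & (q | s | p)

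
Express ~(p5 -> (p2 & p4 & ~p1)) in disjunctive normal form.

(p5 & ~p2) | (p5 & ~p4) | (p5 & p1)

~(p5 -> (p2 & p4 & ~p1))
⇔ ~(~p5 | (p2 & p4 & ~p1))   — eliminate ->
⇔ ~~p5 & ~(p2 & p4 & ~p1)   — De Morgan
⇔ p5 & ~(p2 & p4 & ~p1)   — double negation
⇔ p5 & (~p2 | ~p4 | ~~p1)   — De Morgan
⇔ p5 & (~p2 | ~p4 | p1)   — double negation
⇔ (p5 & ~p2) | (p5 & ~p4) | (p5 & p1)   — distribute & over |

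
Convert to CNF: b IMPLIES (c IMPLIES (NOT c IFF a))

b IMPLIES (c IMPLIES (NOT c IFF a))
≡ NOT b OR (c IMPLIES (NOT c IFF a))   (eliminate IMPLIES)
≡ NOT b OR NOT c OR (NOT c IFF a)   (eliminate IMPLIES)
≡ NOT b OR NOT c OR ((NOT c IMPLIES a) AND (a IMPLIES NOT c))   (eliminate IFF)
≡ NOT b OR NOT c OR ((NOT NOT c OR a) AND (a IMPLIES NOT c))   (eliminate IMPLIES)
≡ NOT b OR NOT c OR ((NOT NOT c OR a) AND (NOT a OR NOT c))   (eliminate IMPLIES)
≡ NOT b OR NOT c OR ((c OR a) AND (NOT a OR NOT c))   (double negation)
≡ (NOT b OR NOT c OR c OR a) AND (NOT b OR NOT c OR NOT a OR NOT c)   (distribute OR over AND)
≡ NOT b OR NOT c OR NOT a   (simplify)

NOT b OR NOT c OR NOT a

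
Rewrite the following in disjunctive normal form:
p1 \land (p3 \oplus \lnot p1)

p1 \land (p3 \oplus \lnot p1)
≡ p1 \land ((p3 \land \lnot \lnot p1) \lor (\lnot p3 \land \lnot p1))   [expand \oplus]
≡ p1 \land ((p3 \land p1) \lor (\lnot p3 \land \lnot p1))   [double negation]
≡ (p1 \land p3 \land p1) \lor (p1 \land \lnot p3 \land \lnot p1)   [distribute \land over \lor]
≡ p1 \land p3   [simplify]

p1 \land p3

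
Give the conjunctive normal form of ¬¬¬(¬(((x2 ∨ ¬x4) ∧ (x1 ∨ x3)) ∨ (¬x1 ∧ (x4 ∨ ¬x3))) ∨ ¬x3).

¬¬¬(¬(((x2 ∨ ¬x4) ∧ (x1 ∨ x3)) ∨ (¬x1 ∧ (x4 ∨ ¬x3))) ∨ ¬x3)
⇔ ¬(¬(((x2 ∨ ¬x4) ∧ (x1 ∨ x3)) ∨ (¬x1 ∧ (x4 ∨ ¬x3))) ∨ ¬x3)   (double negation)
⇔ ¬¬(((x2 ∨ ¬x4) ∧ (x1 ∨ x3)) ∨ (¬x1 ∧ (x4 ∨ ¬x3))) ∧ ¬¬x3   (De Morgan)
⇔ (((x2 ∨ ¬x4) ∧ (x1 ∨ x3)) ∨ (¬x1 ∧ (x4 ∨ ¬x3))) ∧ ¬¬x3   (double negation)
⇔ (((x2 ∨ ¬x4) ∧ (x1 ∨ x3)) ∨ (¬x1 ∧ (x4 ∨ ¬x3))) ∧ x3   (double negation)
⇔ (x2 ∨ ¬x4 ∨ ¬x1) ∧ (x2 ∨ ¬x4 ∨ x4 ∨ ¬x3) ∧ (x1 ∨ x3 ∨ ¬x1) ∧ (x1 ∨ x3 ∨ x4 ∨ ¬x3) ∧ x3   (distribute ∨ over ∧)
⇔ (x2 ∨ ¬x4 ∨ ¬x1) ∧ x3   (simplify)

(x2 ∨ ¬x4 ∨ ¬x1) ∧ x3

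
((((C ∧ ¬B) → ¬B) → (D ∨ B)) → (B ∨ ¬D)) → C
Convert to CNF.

(¬B ∨ C) ∧ (D ∨ C)

((((C ∧ ¬B) → ¬B) → (D ∨ B)) → (B ∨ ¬D)) → C
≡ ¬((((C ∧ ¬B) → ¬B) → (D ∨ B)) → (B ∨ ¬D)) ∨ C   [eliminate →]
≡ ¬(¬(((C ∧ ¬B) → ¬B) → (D ∨ B)) ∨ B ∨ ¬D) ∨ C   [eliminate →]
≡ ¬(¬(¬((C ∧ ¬B) → ¬B) ∨ D ∨ B) ∨ B ∨ ¬D) ∨ C   [eliminate →]
≡ ¬(¬(¬(¬(C ∧ ¬B) ∨ ¬B) ∨ D ∨ B) ∨ B ∨ ¬D) ∨ C   [eliminate →]
≡ (¬¬(¬(¬(C ∧ ¬B) ∨ ¬B) ∨ D ∨ B) ∧ ¬B ∧ ¬¬D) ∨ C   [De Morgan]
≡ ((¬(¬(C ∧ ¬B) ∨ ¬B) ∨ D ∨ B) ∧ ¬B ∧ ¬¬D) ∨ C   [double negation]
≡ (((¬¬(C ∧ ¬B) ∧ ¬¬B) ∨ D ∨ B) ∧ ¬B ∧ ¬¬D) ∨ C   [De Morgan]
≡ (((C ∧ ¬B ∧ ¬¬B) ∨ D ∨ B) ∧ ¬B ∧ ¬¬D) ∨ C   [double negation]
≡ (((C ∧ ¬B ∧ B) ∨ D ∨ B) ∧ ¬B ∧ ¬¬D) ∨ C   [double negation]
≡ (((C ∧ ¬B ∧ B) ∨ D ∨ B) ∧ ¬B ∧ D) ∨ C   [double negation]
≡ (C ∨ D ∨ B ∨ C) ∧ (¬B ∨ D ∨ B ∨ C) ∧ (B ∨ D ∨ B ∨ C) ∧ (¬B ∨ C) ∧ (D ∨ C)   [distribute ∨ over ∧]
≡ (¬B ∨ C) ∧ (D ∨ C)   [simplify]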